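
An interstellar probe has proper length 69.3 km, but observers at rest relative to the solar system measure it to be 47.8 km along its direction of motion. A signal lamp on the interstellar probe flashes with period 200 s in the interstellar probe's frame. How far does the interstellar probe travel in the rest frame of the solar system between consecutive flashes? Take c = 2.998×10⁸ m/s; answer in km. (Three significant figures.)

γ = L₀/L = 69.3/47.8 = 1.44979.
β = √(1 − 1/γ²) = 0.72404. Lab-frame period = γτ = 1.44979×200 s = 289.96 s. Distance = βc × γτ = 0.72404 × 2.998×10⁸ m/s × 289.96 s = 6.2941×10^10 m = 6.29×10^7 km.

6.29×10^7 km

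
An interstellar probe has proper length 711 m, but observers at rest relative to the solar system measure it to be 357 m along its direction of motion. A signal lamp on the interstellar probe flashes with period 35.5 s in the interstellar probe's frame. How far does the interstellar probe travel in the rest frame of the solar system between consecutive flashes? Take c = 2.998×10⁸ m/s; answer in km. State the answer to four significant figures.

1.833×10^7 km

Length contraction gives γ = L₀/L = 711/357 = 1.9916.
β = √(1 − 1/γ²) = 0.8648. Lab-frame period = γτ = 1.9916×35.5 s = 70.702 s. Distance = βc × γτ = 0.8648 × 2.998×10⁸ m/s × 70.702 s = 1.8331×10^10 m = 1.833×10^7 km.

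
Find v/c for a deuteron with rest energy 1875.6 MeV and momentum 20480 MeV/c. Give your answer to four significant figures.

0.9958

pc/(mc²) = 20480/1875.6 = 10.919 = βγ = β/√(1−β²).
So β² = x²/(1 + x²) with x = 10.919: x² = 119.225, β² = 119.225/120.225 = 0.991682, β = 0.9958.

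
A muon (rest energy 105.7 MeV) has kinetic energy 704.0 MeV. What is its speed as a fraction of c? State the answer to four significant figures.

K = (γ−1)mc², so γ = 1 + 704.0/105.7 = 7.6604.
Then v/c = √(1 − γ⁻²) = √(1 − 0.0170411) = √0.9829589 = 0.9914.

0.9914c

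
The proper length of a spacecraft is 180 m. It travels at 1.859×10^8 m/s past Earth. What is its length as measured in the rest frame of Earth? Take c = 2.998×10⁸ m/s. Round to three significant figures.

141 m

β = v/c = (1.859×10^8 m/s)/(2.998×10⁸ m/s) = 0.62008.
With β = 0.62008, γ = 1/√(1 − 0.62008²) = 1/√0.6155007936 = 1.2746.
Along the direction of motion the measured length is L₀/γ = 180/1.2746 = 141 m.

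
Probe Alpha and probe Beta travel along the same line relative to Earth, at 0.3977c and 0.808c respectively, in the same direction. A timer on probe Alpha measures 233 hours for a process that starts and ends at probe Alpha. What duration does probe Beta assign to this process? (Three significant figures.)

293 hours

The velocity of probe Alpha relative to probe Beta is (0.3977 − 0.808)c / (1 − 0.3977×0.808) = −0.60458c; relative speed 0.60458c.
γ for this relative speed: γ = 1/√(1 − 0.365517) = 1.2554.
Probe Alpha's interval is proper; time dilation gives Δt_B = γΔτ = 1.2554 × 233 hours = 293 hours.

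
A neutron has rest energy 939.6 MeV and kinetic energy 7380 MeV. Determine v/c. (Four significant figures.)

0.9936

K = (γ−1)mc², so γ = 1 + 7380/939.6 = 8.8544.
Then v/c = √(1 − γ⁻²) = √(1 − 0.012755) = √0.987245 = 0.9936.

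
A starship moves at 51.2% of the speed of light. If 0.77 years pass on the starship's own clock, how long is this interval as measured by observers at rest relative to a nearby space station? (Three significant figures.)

Lorentz factor: γ = (1 − 0.262144)^(−1/2) = 1.1642.
Time dilation: Δt = γ·Δτ = 1.1642 × 0.77 = 0.896 years.

0.896 years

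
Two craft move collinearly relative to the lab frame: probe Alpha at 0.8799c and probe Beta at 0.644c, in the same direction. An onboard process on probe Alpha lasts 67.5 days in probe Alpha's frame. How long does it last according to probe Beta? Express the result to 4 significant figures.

80.47 days

Speed of probe Alpha in probe Beta's frame: u = (v_A − v_B)/(1 − v_A v_B/c²) = (0.8799 − 0.644)/(1 − 0.8799×0.644) = 0.2359/0.4333444 = 0.54437; |u| = 0.54437c.
At |u| = 0.54437c, γ = (1 − 0.296339)^(−1/2) = 1.1921.
The clock on probe Alpha records proper time, so probe Beta measures Δt = γΔτ = 1.1921 × 67.5 = 80.47 days.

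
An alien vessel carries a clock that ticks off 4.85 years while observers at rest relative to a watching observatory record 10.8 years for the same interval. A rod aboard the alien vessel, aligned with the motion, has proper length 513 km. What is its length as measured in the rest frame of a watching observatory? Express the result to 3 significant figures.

230 km

From Δt = γΔτ: γ = 10.8/4.85 = 2.2268.
The rod contracts by the same γ: 513 km / 2.2268 = 230 km.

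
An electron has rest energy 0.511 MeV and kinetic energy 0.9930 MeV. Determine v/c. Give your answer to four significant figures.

0.9405

K = (γ−1)mc², so γ = 1 + 0.9930/0.511 = 2.9432.
Then v/c = √(1 − γ⁻²) = √(1 − 0.115441) = √0.884559 = 0.9405.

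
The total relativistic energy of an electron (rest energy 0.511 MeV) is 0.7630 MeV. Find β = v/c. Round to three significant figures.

0.743

γ = E/(mc²) = 0.7630/0.511 = 1.4932.
β = √(1 − 1/γ²) = √(1 − 0.448502) = √0.551498 = 0.743.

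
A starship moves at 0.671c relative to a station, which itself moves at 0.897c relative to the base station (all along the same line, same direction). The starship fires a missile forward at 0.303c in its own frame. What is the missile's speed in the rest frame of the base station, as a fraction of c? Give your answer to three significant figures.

Compose velocities in two stages. Stage 1 (into S'): u₁ = (0.303+0.671)/(1+0.303×0.671) = 0.80943.
Stage 2 (into S): u = (0.80943+0.897)/(1+0.80943×0.897) = 0.98863, so the speed is 0.989c.

0.989c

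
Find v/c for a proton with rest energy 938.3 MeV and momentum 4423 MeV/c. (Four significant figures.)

0.9782

pc/(mc²) = 4423/938.3 = 4.7138 = βγ = β/√(1−β²).
So β² = x²/(1 + x²) with x = 4.7138: x² = 22.2199, β² = 22.2199/23.2199 = 0.956933, β = 0.9782.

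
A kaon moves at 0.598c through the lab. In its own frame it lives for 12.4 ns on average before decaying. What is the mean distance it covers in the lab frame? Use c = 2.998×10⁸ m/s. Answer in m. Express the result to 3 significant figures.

2.77 m

γ = 1/√(1 − β²) = 1/√(1 − 0.357604) = 1/√0.642396 = 1/0.801496 = 1.2477.
Lab-frame lifetime: Δt = γτ = 1.2477 × 12.4 ns = 15.471 ns.
Distance: d = vΔt = 0.598 × 2.998×10⁸ m/s × 1.5471×10^-8 s = 2.77 m.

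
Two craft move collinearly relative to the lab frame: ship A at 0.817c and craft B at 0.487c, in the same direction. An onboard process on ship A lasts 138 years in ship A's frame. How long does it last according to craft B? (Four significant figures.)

Transform ship A's velocity into craft B's frame: (0.817 − 0.487)/(1 − 0.817·0.487) = 0.33/0.602121, so the relative speed is 0.54806c.
γ for this relative speed: γ = 1/√(1 − 0.30037) = 1.1955.
Ship A's interval is proper; time dilation gives Δt_B = γΔτ = 1.1955 × 138 years = 165.0 years.

165.0 years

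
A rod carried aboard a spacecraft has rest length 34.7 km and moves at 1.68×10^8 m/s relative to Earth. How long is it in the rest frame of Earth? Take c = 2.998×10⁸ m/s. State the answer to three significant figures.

28.7 km

β = v/c = (1.68×10^8 m/s)/(2.998×10⁸ m/s) = 0.560374.
Lorentz factor: γ = (1 − 0.314019)^(−1/2) = 1.2074.
Length contraction: L = L₀/γ = 34.7/1.2074 = 28.7 km.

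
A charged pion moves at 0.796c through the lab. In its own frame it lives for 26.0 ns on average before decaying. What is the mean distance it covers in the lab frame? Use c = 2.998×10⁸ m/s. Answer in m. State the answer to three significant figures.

Lorentz factor: γ = (1 − 0.633616)^(−1/2) = 1.6521.
Lab-frame lifetime: Δt = γτ = 1.6521 × 26.0 ns = 42.955 ns.
Distance: d = vΔt = 0.796 × 2.998×10⁸ m/s × 4.2955×10^-8 s = 10.3 m.

10.3 m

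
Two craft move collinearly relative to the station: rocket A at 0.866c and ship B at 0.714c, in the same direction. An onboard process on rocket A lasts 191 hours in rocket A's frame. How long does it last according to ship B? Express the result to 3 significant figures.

208 hours

Speed of rocket A in ship B's frame: u = (v_A − v_B)/(1 − v_A v_B/c²) = (0.866 − 0.714)/(1 − 0.866×0.714) = 0.152/0.381676 = 0.39824; |u| = 0.39824c.
γ for this relative speed: γ = 1/√(1 − 0.158595) = 1.0902.
The clock on rocket A records proper time, so ship B measures Δt = γΔτ = 1.0902 × 191 = 208 hours.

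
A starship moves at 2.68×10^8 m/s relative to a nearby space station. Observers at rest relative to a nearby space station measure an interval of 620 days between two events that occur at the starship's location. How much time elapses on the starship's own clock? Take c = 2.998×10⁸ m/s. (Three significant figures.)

β = v/c = (2.68×10^8 m/s)/(2.998×10⁸ m/s) = 0.893929.
With β = 0.893929, γ = 1/√(1 − 0.893929²) = 1/√0.2008909 = 2.2311.
The starship's clock runs slow as seen from a nearby space station, so Δτ = Δt/γ = 620/2.2311 = 278 days.

278 days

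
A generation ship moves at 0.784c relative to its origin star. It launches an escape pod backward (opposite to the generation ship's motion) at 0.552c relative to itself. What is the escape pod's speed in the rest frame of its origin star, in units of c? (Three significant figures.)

In units of c, u = (u' + v)/(1 + u'v) with u' = −0.552 and v = 0.784.
Numerator: −0.552 + 0.784 = 0.232. Denominator: 1 + (−0.552)(0.784) = 0.567232.
u = 0.232/0.567232 = 0.409, so the speed is 0.409c.

0.409c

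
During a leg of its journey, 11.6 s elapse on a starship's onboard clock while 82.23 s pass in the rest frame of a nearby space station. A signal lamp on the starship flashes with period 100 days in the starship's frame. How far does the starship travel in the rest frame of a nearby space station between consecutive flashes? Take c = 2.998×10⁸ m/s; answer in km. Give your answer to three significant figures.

1.82×10^13 km

From Δt = γΔτ: γ = 82.23/11.6 = 7.08879.
β = √(1 − 1/γ²) = 0.99. Lab-frame period = γτ = 7.08879×100 days = 708.88 days. Distance = βc × γτ = 0.99 × 2.998×10⁸ m/s × 61247232 s = 1.8178×10^16 m = 1.82×10^13 km.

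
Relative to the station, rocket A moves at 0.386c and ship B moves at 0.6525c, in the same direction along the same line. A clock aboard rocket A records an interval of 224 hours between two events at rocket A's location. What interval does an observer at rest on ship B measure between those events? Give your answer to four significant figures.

Transform rocket A's velocity into ship B's frame: (0.386 − 0.6525)/(1 − 0.386·0.6525) = −0.2665/0.748135, so the relative speed is 0.35622c.
At |u| = 0.35622c, γ = (1 − 0.126893)^(−1/2) = 1.0702.
The clock on rocket A records proper time, so ship B measures Δt = γΔτ = 1.0702 × 224 = 239.7 hours.

239.7 hours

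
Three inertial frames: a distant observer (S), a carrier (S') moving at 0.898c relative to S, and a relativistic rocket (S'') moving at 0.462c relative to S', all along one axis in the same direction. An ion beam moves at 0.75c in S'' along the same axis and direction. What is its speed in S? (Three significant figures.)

Compose velocities in two stages. Stage 1 (into S'): u₁ = (0.75+0.462)/(1+0.75×0.462) = 0.90011.
Stage 2 (into S): u = (0.90011+0.898)/(1+0.90011×0.898) = 0.99437, so the speed is 0.994c.

0.994c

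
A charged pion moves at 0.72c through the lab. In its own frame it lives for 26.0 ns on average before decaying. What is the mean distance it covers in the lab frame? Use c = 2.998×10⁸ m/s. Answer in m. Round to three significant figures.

With β = 0.72, γ = 1/√(1 − 0.72²) = 1/√0.4816 = 1.441.
Lab-frame lifetime: Δt = γτ = 1.441 × 26.0 ns = 37.466 ns.
Distance: d = vΔt = 0.72 × 2.998×10⁸ m/s × 3.7466×10^-8 s = 8.09 m.

8.09 m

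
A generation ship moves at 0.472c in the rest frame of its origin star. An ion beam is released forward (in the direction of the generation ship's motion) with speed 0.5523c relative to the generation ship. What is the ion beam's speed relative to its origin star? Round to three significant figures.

Relativistic velocity addition: u = (u' + v)/(1 + u'v/c²), with u' = 0.5523c and v = 0.472c.
Numerator: 0.5523 + 0.472 = 1.0243. Denominator: 1 + (0.5523)(0.472) = 1.2606856.
u = 1.0243/1.2606856 = 0.81249, so the speed is 0.812c.

0.812c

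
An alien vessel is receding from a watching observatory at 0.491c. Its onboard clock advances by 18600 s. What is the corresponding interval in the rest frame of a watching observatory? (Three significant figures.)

21400 s

Lorentz factor: γ = (1 − 0.241081)^(−1/2) = 1.1479.
Time dilation: Δt = γ·Δτ = 1.1479 × 18600 = 21400 s.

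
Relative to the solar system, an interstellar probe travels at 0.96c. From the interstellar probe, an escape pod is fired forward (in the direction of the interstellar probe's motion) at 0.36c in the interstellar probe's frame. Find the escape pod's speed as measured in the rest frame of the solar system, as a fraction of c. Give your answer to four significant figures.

0.9810c

In units of c, u = (u' + v)/(1 + u'v) with u' = 0.36 and v = 0.96.
Numerator: 0.36 + 0.96 = 1.32. Denominator: 1 + (0.36)(0.96) = 1.3456.
u = 1.32/1.3456 = 0.98098, so the speed is 0.9810c.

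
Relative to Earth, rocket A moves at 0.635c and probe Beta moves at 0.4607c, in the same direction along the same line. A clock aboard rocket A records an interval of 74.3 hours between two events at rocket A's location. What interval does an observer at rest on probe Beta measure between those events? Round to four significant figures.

76.66 hours

The velocity of rocket A relative to probe Beta is (0.635 − 0.4607)c / (1 − 0.635×0.4607) = 0.24638c; relative speed 0.24638c.
At |u| = 0.24638c, γ = (1 − 0.0607031)^(−1/2) = 1.0318.
Rocket A's interval is proper; time dilation gives Δt_B = γΔτ = 1.0318 × 74.3 hours = 76.66 hours.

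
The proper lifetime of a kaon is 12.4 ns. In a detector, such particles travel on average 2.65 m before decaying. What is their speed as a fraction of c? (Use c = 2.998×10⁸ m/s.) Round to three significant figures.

0.580c

Let x = d/(cτ) = 2.650 m / (2.998×10⁸ m/s × 1.240×10^-8 s) = 0.71284. Since d = βγcτ, x = βγ = β/√(1−β²).
Solving: β² = x²/(1+x²) = 0.508141/1.508141 = 0.336932, so β = 0.580.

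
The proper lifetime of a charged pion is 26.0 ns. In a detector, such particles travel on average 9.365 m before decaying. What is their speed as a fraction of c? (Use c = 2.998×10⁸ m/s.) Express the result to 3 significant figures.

0.769c

Lab distance = (lab lifetime)·v = γτ·βc, so βγ = d/(cτ) = 9.365/(2.998×10⁸ × 2.600×10^-8) = 1.2014.
With βγ = 1.2014: γ² = 1 + (βγ)² = 2.44336, and β = (βγ)/γ = 1.2014/1.56313 = 0.769.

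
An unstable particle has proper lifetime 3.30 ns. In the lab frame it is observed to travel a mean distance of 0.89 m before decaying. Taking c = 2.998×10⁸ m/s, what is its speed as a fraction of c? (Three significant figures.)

0.669c

d = βγcτ ⇒ βγ = d/(cτ) = 0.8900 m / (0.98934 m) = 0.89959.
β = (βγ)/√(1+(βγ)²) = 0.89959/√1.809262 = 0.669.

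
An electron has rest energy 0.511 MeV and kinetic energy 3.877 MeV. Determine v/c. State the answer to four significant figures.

0.9932

γ = 1 + K/(mc²) = 1 + 3.877/0.511 = 8.5871.
β = √(1 − 1/γ²) = √(1 − 0.0135615) = √0.9864385 = 0.9932.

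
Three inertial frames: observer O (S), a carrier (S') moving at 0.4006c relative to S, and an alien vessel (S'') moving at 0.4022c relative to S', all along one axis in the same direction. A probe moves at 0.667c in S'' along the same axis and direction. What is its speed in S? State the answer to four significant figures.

0.9297c

Compose velocities in two stages. Stage 1 (into S'): u₁ = (0.667+0.4022)/(1+0.667×0.4022) = 0.84304.
Stage 2 (into S): u = (0.84304+0.4006)/(1+0.84304×0.4006) = 0.92967, so the speed is 0.9297c.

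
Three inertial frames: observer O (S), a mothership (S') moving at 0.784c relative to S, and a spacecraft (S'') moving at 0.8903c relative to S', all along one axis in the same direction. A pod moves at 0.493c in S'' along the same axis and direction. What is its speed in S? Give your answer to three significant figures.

0.995c

Compose velocities in two stages. Stage 1 (into S'): u₁ = (0.493+0.8903)/(1+0.493×0.8903) = 0.96135.
Stage 2 (into S): u = (0.96135+0.784)/(1+0.96135×0.784) = 0.99524, so the speed is 0.995c.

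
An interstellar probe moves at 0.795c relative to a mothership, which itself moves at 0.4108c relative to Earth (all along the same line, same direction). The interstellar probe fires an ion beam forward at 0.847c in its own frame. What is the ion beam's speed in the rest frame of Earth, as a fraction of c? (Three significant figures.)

0.992c

Apply u = (u'+v)/(1+u'v) twice. Ion beam in the mothership frame: (0.847+0.795)/(1+0.847·0.795) = 1.642/1.673365 = 0.98126c.
That velocity, transformed to the rest frame of Earth: (0.98126+0.4108)/(1+0.98126·0.4108) = 1.39206/1.403101608 = 0.99213c.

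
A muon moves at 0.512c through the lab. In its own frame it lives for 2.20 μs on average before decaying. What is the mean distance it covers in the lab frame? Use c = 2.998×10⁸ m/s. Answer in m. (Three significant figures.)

Lorentz factor: γ = (1 − 0.262144)^(−1/2) = 1.1642.
Lab-frame lifetime: Δt = γτ = 1.1642 × 2.20 μs = 2.5612 μs.
Distance: d = vΔt = 0.512 × 2.998×10⁸ m/s × 2.5612×10^-6 s = 393 m.

393 m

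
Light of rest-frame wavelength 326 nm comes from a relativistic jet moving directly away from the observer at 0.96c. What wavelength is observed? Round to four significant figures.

Relativistic Doppler for wavelength: λ_obs = λ_src · √((1+β)/(1−β)).
With β = 0.96: factor = √(1.96/0.04) = 7.
λ_obs = 326 × 7 = 2282 nm.

2282 nm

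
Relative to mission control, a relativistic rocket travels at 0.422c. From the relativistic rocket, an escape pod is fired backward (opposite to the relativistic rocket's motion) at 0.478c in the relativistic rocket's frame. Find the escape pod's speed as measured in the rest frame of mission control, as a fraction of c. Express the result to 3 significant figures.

0.0702c

Relativistic velocity addition: u = (u' + v)/(1 + u'v/c²), with u' = −0.478c and v = 0.422c.
Numerator: −0.478 + 0.422 = −0.056. Denominator: 1 + (−0.478)(0.422) = 0.798284.
u = −0.056/0.798284 = −0.07015, so the speed is 0.0702c.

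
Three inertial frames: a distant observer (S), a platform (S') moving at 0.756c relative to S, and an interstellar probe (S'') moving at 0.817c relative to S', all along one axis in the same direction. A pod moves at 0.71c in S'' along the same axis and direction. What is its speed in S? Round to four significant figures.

0.9953c

First combine the pod and interstellar probe (S''→S'): u₁ = (0.71 + 0.817)/(1 + 0.71×0.817) = 1.527/1.58007 = 0.96641.
Then combine with the platform (S'→S): u = (0.96641 + 0.756)/(1 + 0.96641×0.756) = 1.72241/1.73060596 = 0.99526.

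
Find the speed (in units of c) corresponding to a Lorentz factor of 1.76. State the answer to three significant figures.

β = √(1 − 1/γ²) = √(1 − 1/3.0976) = √0.677169 = 0.823.

0.823c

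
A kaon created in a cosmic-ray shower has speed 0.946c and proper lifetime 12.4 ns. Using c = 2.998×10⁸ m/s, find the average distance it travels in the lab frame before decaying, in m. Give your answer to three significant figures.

10.8 m

β² = 0.894916, so γ = 1/√0.105084 = 3.0848.
Lab-frame lifetime: Δt = γτ = 3.0848 × 12.4 ns = 38.252 ns.
Distance: d = vΔt = 0.946 × 2.998×10⁸ m/s × 3.8252×10^-8 s = 10.8 m.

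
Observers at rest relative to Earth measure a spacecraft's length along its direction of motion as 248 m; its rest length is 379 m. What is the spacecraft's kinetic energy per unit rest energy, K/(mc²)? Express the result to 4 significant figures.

Length contraction gives γ = L₀/L = 379/248 = 1.52823.
Since K = (γ−1)mc², K/(mc²) = 1.52823 − 1 = 0.5282.

0.5282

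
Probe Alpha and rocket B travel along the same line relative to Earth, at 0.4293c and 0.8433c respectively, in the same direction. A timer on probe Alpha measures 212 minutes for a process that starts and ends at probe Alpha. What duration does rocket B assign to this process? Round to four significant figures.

278.6 minutes

Transform probe Alpha's velocity into rocket B's frame: (0.4293 − 0.8433)/(1 − 0.4293·0.8433) = −0.414/0.63797131, so the relative speed is 0.64893c.
γ for this relative speed: γ = 1/√(1 − 0.42111) = 1.3143.
The clock on probe Alpha records proper time, so rocket B measures Δt = γΔτ = 1.3143 × 212 = 278.6 minutes.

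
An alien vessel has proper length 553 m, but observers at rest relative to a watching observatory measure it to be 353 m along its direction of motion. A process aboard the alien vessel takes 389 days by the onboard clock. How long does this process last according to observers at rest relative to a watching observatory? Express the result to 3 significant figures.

From L = L₀/γ: γ = 553/353 = 1.56657.
Δt = γΔτ = 1.56657 × 389 = 609 days.

609 days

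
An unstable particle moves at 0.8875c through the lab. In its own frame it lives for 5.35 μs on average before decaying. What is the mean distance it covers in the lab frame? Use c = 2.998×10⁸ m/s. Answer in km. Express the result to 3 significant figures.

With β = 0.8875, γ = 1/√(1 − 0.8875²) = 1/√0.21234375 = 2.1701.
Lab-frame lifetime: Δt = γτ = 2.1701 × 5.35 μs = 11.61 μs.
Distance: d = vΔt = 0.8875 × 2.998×10⁸ m/s × 1.1610×10^-5 s = 3090 m = 3.09 km.

3.09 km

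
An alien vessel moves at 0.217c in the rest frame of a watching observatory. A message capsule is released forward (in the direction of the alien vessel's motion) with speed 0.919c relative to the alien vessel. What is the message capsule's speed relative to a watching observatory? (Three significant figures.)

0.947c

In units of c, u = (u' + v)/(1 + u'v) with u' = 0.919 and v = 0.217.
Numerator: 0.919 + 0.217 = 1.136. Denominator: 1 + (0.919)(0.217) = 1.199423.
u = 1.136/1.199423 = 0.94712, so the speed is 0.947c.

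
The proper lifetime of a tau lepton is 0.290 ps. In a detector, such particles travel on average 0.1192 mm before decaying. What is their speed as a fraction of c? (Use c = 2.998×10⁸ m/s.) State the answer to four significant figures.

0.8079c

Lab distance = (lab lifetime)·v = γτ·βc, so βγ = d/(cτ) = 1.192×10^-4/(2.998×10⁸ × 2.900×10^-13) = 1.371.
With βγ = 1.371: γ² = 1 + (βγ)² = 2.87964, and β = (βγ)/γ = 1.371/1.69695 = 0.8079.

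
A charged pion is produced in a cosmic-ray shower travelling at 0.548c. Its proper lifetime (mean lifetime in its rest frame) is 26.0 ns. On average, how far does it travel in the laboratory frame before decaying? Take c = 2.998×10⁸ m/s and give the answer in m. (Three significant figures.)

5.11 m

β² = 0.300304, so γ = 1/√0.699696 = 1.1955.
Lab-frame lifetime: Δt = γτ = 1.1955 × 26.0 ns = 31.083 ns.
Distance: d = vΔt = 0.548 × 2.998×10⁸ m/s × 3.1083×10^-8 s = 5.11 m.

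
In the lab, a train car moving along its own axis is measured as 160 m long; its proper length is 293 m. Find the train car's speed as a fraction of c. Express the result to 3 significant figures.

0.838c

Length contraction gives γ = L₀/L = 293/160 = 1.8313.
β = √(1 − 1/γ²) = √0.701818 = 0.838.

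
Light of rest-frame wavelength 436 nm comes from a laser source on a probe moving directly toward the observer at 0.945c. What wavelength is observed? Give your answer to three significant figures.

73.3 nm

Relativistic Doppler for wavelength: λ_obs = λ_src · √((1−β)/(1+β)).
With β = 0.945: factor = √(0.055/1.945) = 0.16816.
λ_obs = 436 × 0.16816 = 73.3 nm.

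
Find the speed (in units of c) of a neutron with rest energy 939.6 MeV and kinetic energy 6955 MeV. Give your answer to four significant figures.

0.9929c

K = (γ−1)mc², so γ = 1 + 6955/939.6 = 8.4021.
Then v/c = √(1 − γ⁻²) = √(1 − 0.0141653) = √0.9858347 = 0.9929.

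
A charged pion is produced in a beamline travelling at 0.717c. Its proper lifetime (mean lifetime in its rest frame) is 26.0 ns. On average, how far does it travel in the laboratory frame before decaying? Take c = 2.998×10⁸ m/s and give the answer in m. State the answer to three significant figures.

8.02 m

Lorentz factor: γ = (1 − 0.514089)^(−1/2) = 1.4346.
Lab-frame lifetime: Δt = γτ = 1.4346 × 26.0 ns = 37.3 ns.
Distance: d = vΔt = 0.717 × 2.998×10⁸ m/s × 3.7300×10^-8 s = 8.02 m.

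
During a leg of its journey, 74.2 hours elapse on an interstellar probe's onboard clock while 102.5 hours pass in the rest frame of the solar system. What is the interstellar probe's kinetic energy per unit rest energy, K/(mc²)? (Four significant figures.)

From Δt = γΔτ: γ = 102.5/74.2 = 1.3814.
K/(mc²) = γ − 1 = 1.3814 − 1 = 0.3814.

0.3814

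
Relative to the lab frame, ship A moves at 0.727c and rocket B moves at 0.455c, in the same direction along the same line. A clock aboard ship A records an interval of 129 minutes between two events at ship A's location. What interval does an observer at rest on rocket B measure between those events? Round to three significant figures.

Speed of ship A in rocket B's frame: u = (v_A − v_B)/(1 − v_A v_B/c²) = (0.727 − 0.455)/(1 − 0.727×0.455) = 0.272/0.669215 = 0.40645; |u| = 0.40645c.
At |u| = 0.40645c, γ = (1 − 0.165202)^(−1/2) = 1.0945.
The clock on ship A records proper time, so rocket B measures Δt = γΔτ = 1.0945 × 129 = 141 minutes.

141 minutes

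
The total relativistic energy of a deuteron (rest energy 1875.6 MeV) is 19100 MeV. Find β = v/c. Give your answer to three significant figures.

0.995

γ = E/(mc²) = 19100/1875.6 = 10.183.
β = √(1 − 1/γ²) = √(1 − 0.00964381) = √0.99035619 = 0.995.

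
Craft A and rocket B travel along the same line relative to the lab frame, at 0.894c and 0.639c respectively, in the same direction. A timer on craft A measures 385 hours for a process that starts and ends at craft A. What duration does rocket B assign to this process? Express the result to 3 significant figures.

479 hours

Transform craft A's velocity into rocket B's frame: (0.894 − 0.639)/(1 − 0.894·0.639) = 0.255/0.428734, so the relative speed is 0.59477c.
γ for this relative speed: γ = 1/√(1 − 0.353751) = 1.2439.
The clock on craft A records proper time, so rocket B measures Δt = γΔτ = 1.2439 × 385 = 479 hours.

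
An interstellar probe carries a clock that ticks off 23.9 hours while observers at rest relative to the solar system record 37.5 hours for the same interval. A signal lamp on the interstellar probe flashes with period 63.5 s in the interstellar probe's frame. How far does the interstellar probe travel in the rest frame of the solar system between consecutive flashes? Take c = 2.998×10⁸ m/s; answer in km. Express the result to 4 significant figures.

The time-dilation ratio gives γ = 37.5/23.9 = 1.56904.
β = √(1 − 1/γ²) = 0.77059. Lab-frame period = γτ = 1.56904×63.5 s = 99.634 s. Distance = βc × γτ = 0.77059 × 2.998×10⁸ m/s × 99.634 s = 2.3018×10^10 m = 2.302×10^7 km.

2.302×10^7 km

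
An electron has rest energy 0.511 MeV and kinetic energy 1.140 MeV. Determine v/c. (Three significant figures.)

0.951

K = (γ−1)mc², so γ = 1 + 1.140/0.511 = 3.2309.
Then v/c = √(1 − γ⁻²) = √(1 − 0.0957972) = √0.9042028 = 0.951.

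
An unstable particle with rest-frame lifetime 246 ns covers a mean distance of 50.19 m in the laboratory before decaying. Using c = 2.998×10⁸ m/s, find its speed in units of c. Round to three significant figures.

Let x = d/(cτ) = 50.19 m / (2.998×10⁸ m/s × 2.460×10^-7 s) = 0.68053. Since d = βγcτ, x = βγ = β/√(1−β²).
Solving: β² = x²/(1+x²) = 0.463121/1.463121 = 0.31653, so β = 0.563.

0.563c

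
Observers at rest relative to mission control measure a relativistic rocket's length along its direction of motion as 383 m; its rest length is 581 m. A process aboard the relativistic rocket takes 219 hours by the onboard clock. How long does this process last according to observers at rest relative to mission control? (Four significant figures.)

332.2 hours

Length contraction gives γ = L₀/L = 581/383 = 1.51697.
The same γ dilates the second interval: 1.51697 × 219 hours = 332.2 hours.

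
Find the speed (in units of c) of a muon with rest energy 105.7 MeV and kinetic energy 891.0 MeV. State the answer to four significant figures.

0.9944c

γ = 1 + K/(mc²) = 1 + 891.0/105.7 = 9.4295.
β = √(1 − 1/γ²) = √(1 − 0.0112466) = √0.9887534 = 0.9944.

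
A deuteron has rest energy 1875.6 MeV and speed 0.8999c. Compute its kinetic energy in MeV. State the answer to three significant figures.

2430 MeV

With β = 0.8999, γ = 1/√(1 − 0.8999²) = 1/√0.19017999 = 2.2931.
Kinetic energy: K = (γ − 1)mc² = (2.2931 − 1) × 1875.6 MeV = 1.2931 × 1875.6 = 2430 MeV.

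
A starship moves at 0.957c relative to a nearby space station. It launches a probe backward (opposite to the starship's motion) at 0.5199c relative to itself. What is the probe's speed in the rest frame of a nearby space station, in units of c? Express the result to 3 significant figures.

In units of c, u = (u' + v)/(1 + u'v) with u' = −0.5199 and v = 0.957.
Numerator: −0.5199 + 0.957 = 0.4371. Denominator: 1 + (−0.5199)(0.957) = 0.5024557.
u = 0.4371/0.5024557 = 0.86993, so the speed is 0.870c.

0.870c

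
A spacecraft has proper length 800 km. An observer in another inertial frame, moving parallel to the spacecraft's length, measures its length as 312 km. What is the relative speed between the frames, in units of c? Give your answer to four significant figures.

Length contraction gives γ = L₀/L = 800/312 = 2.5641.
β = √(1 − 1/γ²) = √0.8479 = 0.9208.

0.9208c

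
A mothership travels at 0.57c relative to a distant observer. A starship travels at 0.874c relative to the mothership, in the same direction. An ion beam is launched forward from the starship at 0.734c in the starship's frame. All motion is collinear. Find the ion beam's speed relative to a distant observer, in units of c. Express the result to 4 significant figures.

0.9944c

First combine the ion beam and starship (S''→S'): u₁ = (0.734 + 0.874)/(1 + 0.734×0.874) = 1.608/1.641516 = 0.97958.
Then combine with the mothership (S'→S): u = (0.97958 + 0.57)/(1 + 0.97958×0.57) = 1.54958/1.5583606 = 0.99437.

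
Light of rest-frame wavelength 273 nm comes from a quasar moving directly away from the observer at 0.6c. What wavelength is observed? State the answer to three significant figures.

546 nm

Relativistic Doppler for wavelength: λ_obs = λ_src · √((1+β)/(1−β)).
With β = 0.6: factor = √(1.6/0.4) = 2.
λ_obs = 273 × 2 = 546 nm.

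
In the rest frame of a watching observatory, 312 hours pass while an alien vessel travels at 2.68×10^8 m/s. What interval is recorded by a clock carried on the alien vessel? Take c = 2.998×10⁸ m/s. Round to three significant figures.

140 hours

β = v/c = (2.68×10^8 m/s)/(2.998×10⁸ m/s) = 0.893929.
γ = 1/√(1 − β²) = 1/√(1 − 0.7991091) = 1/√0.2008909 = 1/0.448209 = 2.2311.
The moving clock records proper time: Δτ = Δt/γ = 312/2.2311 = 140 hours.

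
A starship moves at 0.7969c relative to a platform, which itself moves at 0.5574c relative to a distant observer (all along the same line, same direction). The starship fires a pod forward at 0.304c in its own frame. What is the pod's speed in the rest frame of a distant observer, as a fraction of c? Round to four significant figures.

First combine the pod and starship (S''→S'): u₁ = (0.304 + 0.7969)/(1 + 0.304×0.7969) = 1.1009/1.2422576 = 0.88621.
Then combine with the platform (S'→S): u = (0.88621 + 0.5574)/(1 + 0.88621×0.5574) = 1.44361/1.493973454 = 0.96629.

0.9663c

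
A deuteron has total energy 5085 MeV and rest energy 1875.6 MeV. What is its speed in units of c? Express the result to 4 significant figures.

0.9295c

γ = E/(mc²) = 5085/1875.6 = 2.7111.
β = √(1 − 1/γ²) = √(1 − 0.136053) = √0.863947 = 0.9295.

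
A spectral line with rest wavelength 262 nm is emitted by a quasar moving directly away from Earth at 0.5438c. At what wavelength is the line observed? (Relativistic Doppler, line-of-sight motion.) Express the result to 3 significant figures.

Relativistic Doppler for wavelength: λ_obs = λ_src · √((1+β)/(1−β)).
With β = 0.5438: factor = √(1.5438/0.4562) = 1.8396.
λ_obs = 262 × 1.8396 = 482 nm.

482 nm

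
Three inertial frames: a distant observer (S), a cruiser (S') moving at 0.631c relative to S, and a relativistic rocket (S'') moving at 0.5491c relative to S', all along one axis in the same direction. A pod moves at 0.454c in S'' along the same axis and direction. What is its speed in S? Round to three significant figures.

0.952c

Compose velocities in two stages. Stage 1 (into S'): u₁ = (0.454+0.5491)/(1+0.454×0.5491) = 0.80294.
Stage 2 (into S): u = (0.80294+0.631)/(1+0.80294×0.631) = 0.95174, so the speed is 0.952c.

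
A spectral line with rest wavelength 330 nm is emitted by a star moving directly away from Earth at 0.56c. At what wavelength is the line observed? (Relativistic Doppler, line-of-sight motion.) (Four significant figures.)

621.4 nm

Relativistic Doppler for wavelength: λ_obs = λ_src · √((1+β)/(1−β)).
With β = 0.56: factor = √(1.56/0.44) = 1.8829.
λ_obs = 330 × 1.8829 = 621.4 nm.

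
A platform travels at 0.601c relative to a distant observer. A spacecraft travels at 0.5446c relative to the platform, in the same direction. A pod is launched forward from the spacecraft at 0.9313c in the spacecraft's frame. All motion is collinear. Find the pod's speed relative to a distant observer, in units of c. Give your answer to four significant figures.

First combine the pod and spacecraft (S''→S'): u₁ = (0.9313 + 0.5446)/(1 + 0.9313×0.5446) = 1.4759/1.50718598 = 0.97924.
Then combine with the platform (S'→S): u = (0.97924 + 0.601)/(1 + 0.97924×0.601) = 1.58024/1.58852324 = 0.99479.

0.9948c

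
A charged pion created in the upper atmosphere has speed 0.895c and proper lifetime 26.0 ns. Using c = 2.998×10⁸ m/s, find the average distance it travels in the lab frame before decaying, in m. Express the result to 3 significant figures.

15.6 m

Lorentz factor: γ = (1 − 0.801025)^(−1/2) = 2.2418.
Lab-frame lifetime: Δt = γτ = 2.2418 × 26.0 ns = 58.287 ns.
Distance: d = vΔt = 0.895 × 2.998×10⁸ m/s × 5.8287×10^-8 s = 15.6 m.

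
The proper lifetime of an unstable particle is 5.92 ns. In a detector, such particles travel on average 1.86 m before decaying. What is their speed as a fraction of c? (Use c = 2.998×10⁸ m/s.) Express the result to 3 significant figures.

0.723c

Let x = d/(cτ) = 1.860 m / (2.998×10⁸ m/s × 5.920×10^-9 s) = 1.048. Since d = βγcτ, x = βγ = β/√(1−β²).
Solving: β² = x²/(1+x²) = 1.0983/2.0983 = 0.523424, so β = 0.723.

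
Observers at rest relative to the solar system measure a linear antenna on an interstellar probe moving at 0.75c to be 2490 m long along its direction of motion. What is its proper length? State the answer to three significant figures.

3760 m

β² = 0.5625, so γ = 1/√0.4375 = 1.5119.
Proper length: L₀ = γ·L = 1.5119 × 2490 = 3760 m.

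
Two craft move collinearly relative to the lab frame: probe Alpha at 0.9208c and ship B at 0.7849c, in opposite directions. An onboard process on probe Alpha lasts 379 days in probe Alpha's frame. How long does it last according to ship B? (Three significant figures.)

2700 days

Transform probe Alpha's velocity into ship B's frame: (0.9208 + 0.7849)/(1 + 0.9208·0.7849) = 1.7057/1.72273592, so the relative speed is 0.99011c.
γ for this relative speed: γ = 1/√(1 − 0.980318) = 7.128.
The clock on probe Alpha records proper time, so ship B measures Δt = γΔτ = 7.128 × 379 = 2700 days.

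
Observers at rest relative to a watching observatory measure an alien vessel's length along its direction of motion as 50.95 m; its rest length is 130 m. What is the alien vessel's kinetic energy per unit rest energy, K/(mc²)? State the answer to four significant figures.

1.552

γ = L₀/L = 130/50.95 = 2.55152.
K/(mc²) = γ − 1 = 2.55152 − 1 = 1.552.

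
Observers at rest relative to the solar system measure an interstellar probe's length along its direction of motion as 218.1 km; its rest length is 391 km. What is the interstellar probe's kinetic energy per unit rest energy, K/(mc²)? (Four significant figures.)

0.7928

Length contraction gives γ = L₀/L = 391/218.1 = 1.79276.
Since K = (γ−1)mc², K/(mc²) = 1.79276 − 1 = 0.7928.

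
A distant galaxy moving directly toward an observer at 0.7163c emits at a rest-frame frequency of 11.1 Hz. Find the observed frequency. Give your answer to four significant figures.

27.30 Hz

Relativistic Doppler (source moving toward): f_obs = f_src · √((1+β)/(1−β)).
With β = 0.7163: factor = √(1.7163/0.2837) = 2.4596.
f_obs = 11.1 × 2.4596 = 27.30 Hz.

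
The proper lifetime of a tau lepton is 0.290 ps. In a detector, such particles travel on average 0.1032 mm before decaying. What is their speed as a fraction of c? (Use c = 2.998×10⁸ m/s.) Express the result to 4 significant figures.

Let x = d/(cτ) = 1.032×10^-4 m / (2.998×10⁸ m/s × 2.900×10^-13 s) = 1.187. Since d = βγcτ, x = βγ = β/√(1−β²).
Solving: β² = x²/(1+x²) = 1.40897/2.40897 = 0.584885, so β = 0.7648.

0.7648c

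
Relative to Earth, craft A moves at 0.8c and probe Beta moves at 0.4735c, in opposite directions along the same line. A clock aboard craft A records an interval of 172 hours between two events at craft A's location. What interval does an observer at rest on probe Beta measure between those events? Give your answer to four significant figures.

Transform craft A's velocity into probe Beta's frame: (0.8 + 0.4735)/(1 + 0.8·0.4735) = 1.2735/1.3788, so the relative speed is 0.92363c.
γ for this relative speed: γ = 1/√(1 − 0.853092) = 2.609.
Craft A's interval is proper; time dilation gives Δt_B = γΔτ = 2.609 × 172 hours = 448.7 hours.

448.7 hours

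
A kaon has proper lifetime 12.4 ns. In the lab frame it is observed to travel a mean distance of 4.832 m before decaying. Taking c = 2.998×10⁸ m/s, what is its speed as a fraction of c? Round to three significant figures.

Let x = d/(cτ) = 4.832 m / (2.998×10⁸ m/s × 1.240×10^-8 s) = 1.2998. Since d = βγcτ, x = βγ = β/√(1−β²).
Solving: β² = x²/(1+x²) = 1.68948/2.68948 = 0.628181, so β = 0.793.

0.793c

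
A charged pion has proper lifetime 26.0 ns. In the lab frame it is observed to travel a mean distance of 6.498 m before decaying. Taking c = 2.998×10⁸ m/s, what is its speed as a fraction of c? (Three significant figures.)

Let x = d/(cτ) = 6.498 m / (2.998×10⁸ m/s × 2.600×10^-8 s) = 0.83363. Since d = βγcτ, x = βγ = β/√(1−β²).
Solving: β² = x²/(1+x²) = 0.694939/1.694939 = 0.410008, so β = 0.640.

0.640c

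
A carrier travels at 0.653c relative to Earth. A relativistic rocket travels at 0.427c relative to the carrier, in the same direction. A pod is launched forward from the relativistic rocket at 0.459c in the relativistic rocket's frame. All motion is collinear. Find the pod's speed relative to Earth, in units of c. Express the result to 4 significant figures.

0.9394c

Apply u = (u'+v)/(1+u'v) twice. Pod in the carrier frame: (0.459+0.427)/(1+0.459·0.427) = 0.886/1.195993 = 0.74081c.
That velocity, transformed to the rest frame of Earth: (0.74081+0.653)/(1+0.74081·0.653) = 1.39381/1.48374893 = 0.93938c.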